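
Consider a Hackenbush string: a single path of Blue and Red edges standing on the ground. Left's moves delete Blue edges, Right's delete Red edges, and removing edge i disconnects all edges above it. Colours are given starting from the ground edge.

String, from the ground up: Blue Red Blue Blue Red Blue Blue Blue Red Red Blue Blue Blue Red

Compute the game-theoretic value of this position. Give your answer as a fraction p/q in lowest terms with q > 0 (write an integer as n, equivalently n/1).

Build g(s[:k]) for k = 1..14, string s = Blue Red Blue Blue Red Blue Blue Blue Red Red Blue Blue Blue Red.
1 of 14 · B · max L 0 · min R +∞ → 1
2 of 14 · BR · max L 0 · min R 1 → 1/2
3 of 14 · BRB · max L 1/2 · min R 1 → 3/4
4 of 14 · BRBB · max L 3/4 · min R 1 → 7/8
5 of 14 · BRBBR · max L 3/4 · min R 7/8 → 13/16
6 of 14 · BRBBRB · max L 13/16 · min R 7/8 → 27/32
7 of 14 · BRBBRBB · max L 27/32 · min R 7/8 → 55/64
8 of 14 · BRBBRBBB · max L 55/64 · min R 7/8 → 111/128
9 of 14 · BRBBRBBBR · max L 55/64 · min R 111/128 → 221/256
10 of 14 · BRBBRBBBRR · max L 55/64 · min R 221/256 → 441/512
11 of 14 · BRBBRBBBRRB · max L 441/512 · min R 221/256 → 883/1024
12 of 14 · BRBBRBBBRRBB · max L 883/1024 · min R 221/256 → 1767/2048
13 of 14 · BRBBRBBBRRBBB · max L 1767/2048 · min R 221/256 → 3535/4096
14 of 14 · BRBBRBBBRRBBBR · max L 1767/2048 · min R 3535/4096 → 7069/8192

7069/8192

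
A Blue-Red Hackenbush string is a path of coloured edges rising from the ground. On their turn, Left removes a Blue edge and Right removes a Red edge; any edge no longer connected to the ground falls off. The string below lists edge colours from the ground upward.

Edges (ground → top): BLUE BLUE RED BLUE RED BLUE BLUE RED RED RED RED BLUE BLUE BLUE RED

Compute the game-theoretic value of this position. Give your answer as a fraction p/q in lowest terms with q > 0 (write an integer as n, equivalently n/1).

13853/8192

Build val(s[:k]) for k = 1..15, string s = BLUE BLUE RED BLUE RED BLUE BLUE RED RED RED RED BLUE BLUE BLUE RED.
val_1 [B]  L=[0]  R=[·]  => 1
val_2 [BB]  L=[0, 1]  R=[·]  => 2
val_3 [BBR]  L=[0, 1]  R=[2]  => 3/2
val_4 [BBRB]  L=[0, 1, 3/2]  R=[2]  => 7/4
val_5 [BBRBR]  L=[0, 1, 3/2]  R=[7/4, 2]  => 13/8
val_6 [BBRBRB]  L=[0, 1, 3/2, 13/8]  R=[7/4, 2]  => 27/16
val_7 [BBRBRBB]  L=[0, 1, 3/2, 13/8, 27/16]  R=[7/4, 2]  => 55/32
val_8 [BBRBRBBR]  L=[0, 1, 3/2, 13/8, 27/16]  R=[55/32, 7/4, 2]  => 109/64
val_9 [BBRBRBBRR]  L=[0, 1, 3/2, 13/8, 27/16]  R=[109/64, 55/32, 7/4, 2]  => 217/128
val_10 [BBRBRBBRRR]  L=[0, 1, 3/2, 13/8, 27/16]  R=[217/128, 109/64, 55/32, 7/4, 2]  => 433/256
val_11 [BBRBRBBRRRR]  L=[0, 1, 3/2, 13/8, 27/16]  R=[433/256, 217/128, 109/64, 55/32, 7/4, 2]  => 865/512
val_12 [BBRBRBBRRRRB]  L=[0, 1, 3/2, 13/8, 27/16, 865/512]  R=[433/256, 217/128, 109/64, 55/32, 7/4, 2]  => 1731/1024
val_13 [BBRBRBBRRRRBB]  L=[0, 1, 3/2, 13/8, 27/16, 865/512, 1731/1024]  R=[433/256, 217/128, 109/64, 55/32, 7/4, 2]  => 3463/2048
val_14 [BBRBRBBRRRRBBB]  L=[0, 1, 3/2, 13/8, 27/16, 865/512, 1731/1024, 3463/2048]  R=[433/256, 217/128, 109/64, 55/32, 7/4, 2]  => 6927/4096
val_15 [BBRBRBBRRRRBBBR]  L=[0, 1, 3/2, 13/8, 27/16, 865/512, 1731/1024, 3463/2048]  R=[6927/4096, 433/256, 217/128, 109/64, 55/32, 7/4, 2]  => 13853/8192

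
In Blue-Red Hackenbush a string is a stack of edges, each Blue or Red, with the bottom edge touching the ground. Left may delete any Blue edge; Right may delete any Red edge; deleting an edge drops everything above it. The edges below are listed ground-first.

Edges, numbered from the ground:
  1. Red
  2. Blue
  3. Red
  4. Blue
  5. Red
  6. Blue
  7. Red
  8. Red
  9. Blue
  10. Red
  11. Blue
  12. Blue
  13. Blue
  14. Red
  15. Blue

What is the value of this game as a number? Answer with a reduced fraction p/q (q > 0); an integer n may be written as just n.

g(R) = {  | 0 } — -1
g(RB) = { -1 | 0 } — -1/2
g(RBR) = { -1 | -1/2; 0 } — -3/4
g(RBRB) = { -1; -3/4 | -1/2; 0 } — -5/8
g(RBRBR) = { -1; -3/4 | -5/8; -1/2; 0 } — -11/16
g(RBRBRB) = { -1; -3/4; -11/16 | -5/8; -1/2; 0 } — -21/32
g(RBRBRBR) = { -1; -3/4; -11/16 | -21/32; -5/8; -1/2; 0 } — -43/64
g(RBRBRBRR) = { -1; -3/4; -11/16 | -43/64; -21/32; -5/8; -1/2; 0 } — -87/128
g(RBRBRBRRB) = { -1; -3/4; -11/16; -87/128 | -43/64; -21/32; -5/8; -1/2; 0 } — -173/256
g(RBRBRBRRBR) = { -1; -3/4; -11/16; -87/128 | -173/256; -43/64; -21/32; -5/8; -1/2; 0 } — -347/512
g(RBRBRBRRBRB) = { -1; -3/4; -11/16; -87/128; -347/512 | -173/256; -43/64; -21/32; -5/8; -1/2; 0 } — -693/1024
g(RBRBRBRRBRBB) = { -1; -3/4; -11/16; -87/128; -347/512; -693/1024 | -173/256; -43/64; -21/32; -5/8; -1/2; 0 } — -1385/2048
g(RBRBRBRRBRBBB) = { -1; -3/4; -11/16; -87/128; -347/512; -693/1024; -1385/2048 | -173/256; -43/64; -21/32; -5/8; -1/2; 0 } — -2769/4096
g(RBRBRBRRBRBBBR) = { -1; -3/4; -11/16; -87/128; -347/512; -693/1024; -1385/2048 | -2769/4096; -173/256; -43/64; -21/32; -5/8; -1/2; 0 } — -5539/8192
g(RBRBRBRRBRBBBRB) = { -1; -3/4; -11/16; -87/128; -347/512; -693/1024; -1385/2048; -5539/8192 | -2769/4096; -173/256; -43/64; -21/32; -5/8; -1/2; 0 } — -11077/16384

-11077/16384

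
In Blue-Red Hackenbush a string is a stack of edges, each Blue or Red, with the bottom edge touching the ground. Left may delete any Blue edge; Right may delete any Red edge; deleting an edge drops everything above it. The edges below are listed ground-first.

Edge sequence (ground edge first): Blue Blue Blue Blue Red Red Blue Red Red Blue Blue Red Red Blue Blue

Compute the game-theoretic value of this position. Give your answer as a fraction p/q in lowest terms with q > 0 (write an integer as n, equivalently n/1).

Build G(s[:k]) for k = 1..15, string s = Blue Blue Blue Blue Red Red Blue Red Red Blue Blue Red Red Blue Blue.
G(B) = { 0 | — } ⇒ 1
G(BB) = { 0; 1 | — } ⇒ 2
G(BBB) = { 0; 1; 2 | — } ⇒ 3
G(BBBB) = { 0; 1; 2; 3 | — } ⇒ 4
G(BBBBR) = { 0; 1; 2; 3 | 4 } ⇒ 7/2
G(BBBBRR) = { 0; 1; 2; 3 | 7/2; 4 } ⇒ 13/4
G(BBBBRRB) = { 0; 1; 2; 3; 13/4 | 7/2; 4 } ⇒ 27/8
G(BBBBRRBR) = { 0; 1; 2; 3; 13/4 | 27/8; 7/2; 4 } ⇒ 53/16
G(BBBBRRBRR) = { 0; 1; 2; 3; 13/4 | 53/16; 27/8; 7/2; 4 } ⇒ 105/32
G(BBBBRRBRRB) = { 0; 1; 2; 3; 13/4; 105/32 | 53/16; 27/8; 7/2; 4 } ⇒ 211/64
G(BBBBRRBRRBB) = { 0; 1; 2; 3; 13/4; 105/32; 211/64 | 53/16; 27/8; 7/2; 4 } ⇒ 423/128
G(BBBBRRBRRBBR) = { 0; 1; 2; 3; 13/4; 105/32; 211/64 | 423/128; 53/16; 27/8; 7/2; 4 } ⇒ 845/256
G(BBBBRRBRRBBRR) = { 0; 1; 2; 3; 13/4; 105/32; 211/64 | 845/256; 423/128; 53/16; 27/8; 7/2; 4 } ⇒ 1689/512
G(BBBBRRBRRBBRRB) = { 0; 1; 2; 3; 13/4; 105/32; 211/64; 1689/512 | 845/256; 423/128; 53/16; 27/8; 7/2; 4 } ⇒ 3379/1024
G(BBBBRRBRRBBRRBB) = { 0; 1; 2; 3; 13/4; 105/32; 211/64; 1689/512; 3379/1024 | 845/256; 423/128; 53/16; 27/8; 7/2; 4 } ⇒ 6759/2048

6759/2048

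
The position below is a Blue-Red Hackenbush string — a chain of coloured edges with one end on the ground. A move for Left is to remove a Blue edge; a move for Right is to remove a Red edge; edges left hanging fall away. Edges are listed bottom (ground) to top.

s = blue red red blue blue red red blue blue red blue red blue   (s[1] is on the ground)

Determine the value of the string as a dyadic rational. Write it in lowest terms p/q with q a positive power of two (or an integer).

Recurse on prefixes of the 13-edge string blue red red blue blue red red blue blue red blue red blue:
g_1 [b]  L=[0]  R=[]  → 1
g_2 [br]  L=[0]  R=[1]  → 1/2
g_3 [brr]  L=[0]  R=[1/2; 1]  → 1/4
g_4 [brrb]  L=[0; 1/4]  R=[1/2; 1]  → 3/8
g_5 [brrbb]  L=[0; 1/4; 3/8]  R=[1/2; 1]  → 7/16
g_6 [brrbbr]  L=[0; 1/4; 3/8]  R=[7/16; 1/2; 1]  → 13/32
g_7 [brrbbrr]  L=[0; 1/4; 3/8]  R=[13/32; 7/16; 1/2; 1]  → 25/64
g_8 [brrbbrrb]  L=[0; 1/4; 3/8; 25/64]  R=[13/32; 7/16; 1/2; 1]  → 51/128
g_9 [brrbbrrbb]  L=[0; 1/4; 3/8; 25/64; 51/128]  R=[13/32; 7/16; 1/2; 1]  → 103/256
g_10 [brrbbrrbbr]  L=[0; 1/4; 3/8; 25/64; 51/128]  R=[103/256; 13/32; 7/16; 1/2; 1]  → 205/512
g_11 [brrbbrrbbrb]  L=[0; 1/4; 3/8; 25/64; 51/128; 205/512]  R=[103/256; 13/32; 7/16; 1/2; 1]  → 411/1024
g_12 [brrbbrrbbrbr]  L=[0; 1/4; 3/8; 25/64; 51/128; 205/512]  R=[411/1024; 103/256; 13/32; 7/16; 1/2; 1]  → 821/2048
g_13 [brrbbrrbbrbrb]  L=[0; 1/4; 3/8; 25/64; 51/128; 205/512; 821/2048]  R=[411/1024; 103/256; 13/32; 7/16; 1/2; 1]  → 1643/4096

1643/4096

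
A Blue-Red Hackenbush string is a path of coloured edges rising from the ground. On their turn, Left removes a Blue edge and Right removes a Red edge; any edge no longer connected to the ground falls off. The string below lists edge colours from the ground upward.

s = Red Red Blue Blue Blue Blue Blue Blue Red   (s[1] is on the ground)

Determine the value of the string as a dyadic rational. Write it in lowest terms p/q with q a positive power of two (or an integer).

Prefix values for Red Red Blue Blue Blue Blue Blue Blue Red via {L|R} + simplicity:
step 1: add Red to get R; options L={ — } R={ 0 } ⇒ -1
step 2: add Red to get RR; options L={ — } R={ -1, 0 } ⇒ -2
step 3: add Blue to get RRB; options L={ -2 } R={ -1, 0 } ⇒ -3/2
step 4: add Blue to get RRBB; options L={ -2, -3/2 } R={ -1, 0 } ⇒ -5/4
step 5: add Blue to get RRBBB; options L={ -2, -3/2, -5/4 } R={ -1, 0 } ⇒ -9/8
step 6: add Blue to get RRBBBB; options L={ -2, -3/2, -5/4, -9/8 } R={ -1, 0 } ⇒ -17/16
step 7: add Blue to get RRBBBBB; options L={ -2, -3/2, -5/4, -9/8, -17/16 } R={ -1, 0 } ⇒ -33/32
step 8: add Blue to get RRBBBBBB; options L={ -2, -3/2, -5/4, -9/8, -17/16, -33/32 } R={ -1, 0 } ⇒ -65/64
step 9: add Red to get RRBBBBBBR; options L={ -2, -3/2, -5/4, -9/8, -17/16, -33/32 } R={ -65/64, -1, 0 } ⇒ -131/128

-131/128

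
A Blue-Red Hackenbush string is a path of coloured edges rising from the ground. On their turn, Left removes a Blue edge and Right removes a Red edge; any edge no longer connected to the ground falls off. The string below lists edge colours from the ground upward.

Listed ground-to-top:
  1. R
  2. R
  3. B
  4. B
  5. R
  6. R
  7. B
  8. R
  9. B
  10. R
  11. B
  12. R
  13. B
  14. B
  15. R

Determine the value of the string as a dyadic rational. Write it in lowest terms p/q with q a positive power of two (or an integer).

-11603/8192

G(R) = { none | 0 } gives -1
G(RR) = { none | -1,0 } gives -2
G(RRB) = { -2 | -1,0 } gives -3/2
G(RRBB) = { -2,-3/2 | -1,0 } gives -5/4
G(RRBBR) = { -2,-3/2 | -5/4,-1,0 } gives -11/8
G(RRBBRR) = { -2,-3/2 | -11/8,-5/4,-1,0 } gives -23/16
G(RRBBRRB) = { -2,-3/2,-23/16 | -11/8,-5/4,-1,0 } gives -45/32
G(RRBBRRBR) = { -2,-3/2,-23/16 | -45/32,-11/8,-5/4,-1,0 } gives -91/64
G(RRBBRRBRB) = { -2,-3/2,-23/16,-91/64 | -45/32,-11/8,-5/4,-1,0 } gives -181/128
G(RRBBRRBRBR) = { -2,-3/2,-23/16,-91/64 | -181/128,-45/32,-11/8,-5/4,-1,0 } gives -363/256
G(RRBBRRBRBRB) = { -2,-3/2,-23/16,-91/64,-363/256 | -181/128,-45/32,-11/8,-5/4,-1,0 } gives -725/512
G(RRBBRRBRBRBR) = { -2,-3/2,-23/16,-91/64,-363/256 | -725/512,-181/128,-45/32,-11/8,-5/4,-1,0 } gives -1451/1024
G(RRBBRRBRBRBRB) = { -2,-3/2,-23/16,-91/64,-363/256,-1451/1024 | -725/512,-181/128,-45/32,-11/8,-5/4,-1,0 } gives -2901/2048
G(RRBBRRBRBRBRBB) = { -2,-3/2,-23/16,-91/64,-363/256,-1451/1024,-2901/2048 | -725/512,-181/128,-45/32,-11/8,-5/4,-1,0 } gives -5801/4096
G(RRBBRRBRBRBRBBR) = { -2,-3/2,-23/16,-91/64,-363/256,-1451/1024,-2901/2048 | -5801/4096,-725/512,-181/128,-45/32,-11/8,-5/4,-1,0 } gives -11603/8192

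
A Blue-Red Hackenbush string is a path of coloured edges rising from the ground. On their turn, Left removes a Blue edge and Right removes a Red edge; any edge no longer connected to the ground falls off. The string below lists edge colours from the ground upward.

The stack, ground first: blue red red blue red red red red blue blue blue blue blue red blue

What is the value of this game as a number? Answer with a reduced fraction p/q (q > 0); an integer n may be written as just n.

Recurse on prefixes of the 15-edge string blue red red blue red red red red blue blue blue blue blue red blue:
value_1 [b]  L=[0]  R=[∅]  → 1
value_2 [br]  L=[0]  R=[1]  → 1/2
value_3 [brr]  L=[0]  R=[1/2,1]  → 1/4
value_4 [brrb]  L=[0,1/4]  R=[1/2,1]  → 3/8
value_5 [brrbr]  L=[0,1/4]  R=[3/8,1/2,1]  → 5/16
value_6 [brrbrr]  L=[0,1/4]  R=[5/16,3/8,1/2,1]  → 9/32
value_7 [brrbrrr]  L=[0,1/4]  R=[9/32,5/16,3/8,1/2,1]  → 17/64
value_8 [brrbrrrr]  L=[0,1/4]  R=[17/64,9/32,5/16,3/8,1/2,1]  → 33/128
value_9 [brrbrrrrb]  L=[0,1/4,33/128]  R=[17/64,9/32,5/16,3/8,1/2,1]  → 67/256
value_10 [brrbrrrrbb]  L=[0,1/4,33/128,67/256]  R=[17/64,9/32,5/16,3/8,1/2,1]  → 135/512
value_11 [brrbrrrrbbb]  L=[0,1/4,33/128,67/256,135/512]  R=[17/64,9/32,5/16,3/8,1/2,1]  → 271/1024
value_12 [brrbrrrrbbbb]  L=[0,1/4,33/128,67/256,135/512,271/1024]  R=[17/64,9/32,5/16,3/8,1/2,1]  → 543/2048
value_13 [brrbrrrrbbbbb]  L=[0,1/4,33/128,67/256,135/512,271/1024,543/2048]  R=[17/64,9/32,5/16,3/8,1/2,1]  → 1087/4096
value_14 [brrbrrrrbbbbbr]  L=[0,1/4,33/128,67/256,135/512,271/1024,543/2048]  R=[1087/4096,17/64,9/32,5/16,3/8,1/2,1]  → 2173/8192
value_15 [brrbrrrrbbbbbrb]  L=[0,1/4,33/128,67/256,135/512,271/1024,543/2048,2173/8192]  R=[1087/4096,17/64,9/32,5/16,3/8,1/2,1]  → 4347/16384

4347/16384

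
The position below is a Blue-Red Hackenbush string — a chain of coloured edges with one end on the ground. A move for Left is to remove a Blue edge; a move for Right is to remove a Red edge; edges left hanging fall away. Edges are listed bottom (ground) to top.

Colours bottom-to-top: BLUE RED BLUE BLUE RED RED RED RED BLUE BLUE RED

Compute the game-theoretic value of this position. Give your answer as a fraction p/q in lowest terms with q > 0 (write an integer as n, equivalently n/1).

v(B) = { 0 | ∅ } so 1
v(BR) = { 0 | 1 } so 1/2
v(BRB) = { 0; 1/2 | 1 } so 3/4
v(BRBB) = { 0; 1/2; 3/4 | 1 } so 7/8
v(BRBBR) = { 0; 1/2; 3/4 | 7/8; 1 } so 13/16
v(BRBBRR) = { 0; 1/2; 3/4 | 13/16; 7/8; 1 } so 25/32
v(BRBBRRR) = { 0; 1/2; 3/4 | 25/32; 13/16; 7/8; 1 } so 49/64
v(BRBBRRRR) = { 0; 1/2; 3/4 | 49/64; 25/32; 13/16; 7/8; 1 } so 97/128
v(BRBBRRRRB) = { 0; 1/2; 3/4; 97/128 | 49/64; 25/32; 13/16; 7/8; 1 } so 195/256
v(BRBBRRRRBB) = { 0; 1/2; 3/4; 97/128; 195/256 | 49/64; 25/32; 13/16; 7/8; 1 } so 391/512
v(BRBBRRRRBBR) = { 0; 1/2; 3/4; 97/128; 195/256 | 391/512; 49/64; 25/32; 13/16; 7/8; 1 } so 781/1024

781/1024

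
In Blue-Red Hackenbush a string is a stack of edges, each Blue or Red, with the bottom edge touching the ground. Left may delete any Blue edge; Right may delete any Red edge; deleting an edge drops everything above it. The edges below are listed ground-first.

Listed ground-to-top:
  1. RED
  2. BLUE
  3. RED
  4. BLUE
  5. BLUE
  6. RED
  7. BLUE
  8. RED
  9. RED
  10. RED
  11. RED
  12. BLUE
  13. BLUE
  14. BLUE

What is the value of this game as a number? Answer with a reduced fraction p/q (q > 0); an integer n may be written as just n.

-4849/8192

Build val(s[:k]) for k = 1..14, string s = RED BLUE RED BLUE BLUE RED BLUE RED RED RED RED BLUE BLUE BLUE.
1 of 14 · R · max L −∞ · min R 0 gives -1
2 of 14 · RB · max L -1 · min R 0 gives -1/2
3 of 14 · RBR · max L -1 · min R -1/2 gives -3/4
4 of 14 · RBRB · max L -3/4 · min R -1/2 gives -5/8
5 of 14 · RBRBB · max L -5/8 · min R -1/2 gives -9/16
6 of 14 · RBRBBR · max L -5/8 · min R -9/16 gives -19/32
7 of 14 · RBRBBRB · max L -19/32 · min R -9/16 gives -37/64
8 of 14 · RBRBBRBR · max L -19/32 · min R -37/64 gives -75/128
9 of 14 · RBRBBRBRR · max L -19/32 · min R -75/128 gives -151/256
10 of 14 · RBRBBRBRRR · max L -19/32 · min R -151/256 gives -303/512
11 of 14 · RBRBBRBRRRR · max L -19/32 · min R -303/512 gives -607/1024
12 of 14 · RBRBBRBRRRRB · max L -607/1024 · min R -303/512 gives -1213/2048
13 of 14 · RBRBBRBRRRRBB · max L -1213/2048 · min R -303/512 gives -2425/4096
14 of 14 · RBRBBRBRRRRBBB · max L -2425/4096 · min R -303/512 gives -4849/8192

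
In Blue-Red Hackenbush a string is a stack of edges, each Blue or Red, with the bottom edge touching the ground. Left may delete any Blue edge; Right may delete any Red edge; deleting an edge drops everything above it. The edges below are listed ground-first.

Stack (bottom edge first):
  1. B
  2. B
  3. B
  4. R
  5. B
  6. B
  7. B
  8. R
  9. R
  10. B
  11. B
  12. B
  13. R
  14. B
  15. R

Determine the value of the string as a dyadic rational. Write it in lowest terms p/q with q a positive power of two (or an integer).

Recurse on prefixes of the 15-edge string B B B R B B B R R B B B R B R:
edge 1 of 15 (B): { 0 | none } = 1
edge 2 of 15 (B): { 0 1 | none } = 2
edge 3 of 15 (B): { 0 1 2 | none } = 3
edge 4 of 15 (R): { 0 1 2 | 3 } = 5/2
edge 5 of 15 (B): { 0 1 2 5/2 | 3 } = 11/4
edge 6 of 15 (B): { 0 1 2 5/2 11/4 | 3 } = 23/8
edge 7 of 15 (B): { 0 1 2 5/2 11/4 23/8 | 3 } = 47/16
edge 8 of 15 (R): { 0 1 2 5/2 11/4 23/8 | 47/16 3 } = 93/32
edge 9 of 15 (R): { 0 1 2 5/2 11/4 23/8 | 93/32 47/16 3 } = 185/64
edge 10 of 15 (B): { 0 1 2 5/2 11/4 23/8 185/64 | 93/32 47/16 3 } = 371/128
edge 11 of 15 (B): { 0 1 2 5/2 11/4 23/8 185/64 371/128 | 93/32 47/16 3 } = 743/256
edge 12 of 15 (B): { 0 1 2 5/2 11/4 23/8 185/64 371/128 743/256 | 93/32 47/16 3 } = 1487/512
edge 13 of 15 (R): { 0 1 2 5/2 11/4 23/8 185/64 371/128 743/256 | 1487/512 93/32 47/16 3 } = 2973/1024
edge 14 of 15 (B): { 0 1 2 5/2 11/4 23/8 185/64 371/128 743/256 2973/1024 | 1487/512 93/32 47/16 3 } = 5947/2048
edge 15 of 15 (R): { 0 1 2 5/2 11/4 23/8 185/64 371/128 743/256 2973/1024 | 5947/2048 1487/512 93/32 47/16 3 } = 11893/4096

11893/4096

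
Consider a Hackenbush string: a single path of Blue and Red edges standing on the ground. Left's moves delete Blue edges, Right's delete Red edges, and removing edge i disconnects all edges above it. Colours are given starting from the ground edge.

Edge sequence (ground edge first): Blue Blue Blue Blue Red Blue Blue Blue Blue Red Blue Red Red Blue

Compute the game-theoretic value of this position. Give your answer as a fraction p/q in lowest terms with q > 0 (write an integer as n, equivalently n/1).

4051/1024

G_1 [B]  L=[0]  R=[]  gives 1
G_2 [BB]  L=[0, 1]  R=[]  gives 2
G_3 [BBB]  L=[0, 1, 2]  R=[]  gives 3
G_4 [BBBB]  L=[0, 1, 2, 3]  R=[]  gives 4
G_5 [BBBBR]  L=[0, 1, 2, 3]  R=[4]  gives 7/2
G_6 [BBBBRB]  L=[0, 1, 2, 3, 7/2]  R=[4]  gives 15/4
G_7 [BBBBRBB]  L=[0, 1, 2, 3, 7/2, 15/4]  R=[4]  gives 31/8
G_8 [BBBBRBBB]  L=[0, 1, 2, 3, 7/2, 15/4, 31/8]  R=[4]  gives 63/16
G_9 [BBBBRBBBB]  L=[0, 1, 2, 3, 7/2, 15/4, 31/8, 63/16]  R=[4]  gives 127/32
G_10 [BBBBRBBBBR]  L=[0, 1, 2, 3, 7/2, 15/4, 31/8, 63/16]  R=[127/32, 4]  gives 253/64
G_11 [BBBBRBBBBRB]  L=[0, 1, 2, 3, 7/2, 15/4, 31/8, 63/16, 253/64]  R=[127/32, 4]  gives 507/128
G_12 [BBBBRBBBBRBR]  L=[0, 1, 2, 3, 7/2, 15/4, 31/8, 63/16, 253/64]  R=[507/128, 127/32, 4]  gives 1013/256
G_13 [BBBBRBBBBRBRR]  L=[0, 1, 2, 3, 7/2, 15/4, 31/8, 63/16, 253/64]  R=[1013/256, 507/128, 127/32, 4]  gives 2025/512
G_14 [BBBBRBBBBRBRRB]  L=[0, 1, 2, 3, 7/2, 15/4, 31/8, 63/16, 253/64, 2025/512]  R=[1013/256, 507/128, 127/32, 4]  gives 4051/1024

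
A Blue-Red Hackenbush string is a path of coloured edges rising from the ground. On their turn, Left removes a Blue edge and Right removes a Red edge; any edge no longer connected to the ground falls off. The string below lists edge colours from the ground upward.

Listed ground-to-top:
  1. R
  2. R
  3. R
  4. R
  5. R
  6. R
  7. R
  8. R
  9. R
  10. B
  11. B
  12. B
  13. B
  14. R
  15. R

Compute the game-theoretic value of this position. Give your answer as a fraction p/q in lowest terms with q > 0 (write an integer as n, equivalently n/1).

Build G(s[:k]) for k = 1..15, string s = R R R R R R R R R B B B B R R.
G(R) = { (no moves) | 0 } = -1
G(RR) = { (no moves) | -1; 0 } = -2
G(RRR) = { (no moves) | -2; -1; 0 } = -3
G(RRRR) = { (no moves) | -3; -2; -1; 0 } = -4
G(RRRRR) = { (no moves) | -4; -3; -2; -1; 0 } = -5
G(RRRRRR) = { (no moves) | -5; -4; -3; -2; -1; 0 } = -6
G(RRRRRRR) = { (no moves) | -6; -5; -4; -3; -2; -1; 0 } = -7
G(RRRRRRRR) = { (no moves) | -7; -6; -5; -4; -3; -2; -1; 0 } = -8
G(RRRRRRRRR) = { (no moves) | -8; -7; -6; -5; -4; -3; -2; -1; 0 } = -9
G(RRRRRRRRRB) = { -9 | -8; -7; -6; -5; -4; -3; -2; -1; 0 } = -17/2
G(RRRRRRRRRBB) = { -9; -17/2 | -8; -7; -6; -5; -4; -3; -2; -1; 0 } = -33/4
G(RRRRRRRRRBBB) = { -9; -17/2; -33/4 | -8; -7; -6; -5; -4; -3; -2; -1; 0 } = -65/8
G(RRRRRRRRRBBBB) = { -9; -17/2; -33/4; -65/8 | -8; -7; -6; -5; -4; -3; -2; -1; 0 } = -129/16
G(RRRRRRRRRBBBBR) = { -9; -17/2; -33/4; -65/8 | -129/16; -8; -7; -6; -5; -4; -3; -2; -1; 0 } = -259/32
G(RRRRRRRRRBBBBRR) = { -9; -17/2; -33/4; -65/8 | -259/32; -129/16; -8; -7; -6; -5; -4; -3; -2; -1; 0 } = -519/64

-519/64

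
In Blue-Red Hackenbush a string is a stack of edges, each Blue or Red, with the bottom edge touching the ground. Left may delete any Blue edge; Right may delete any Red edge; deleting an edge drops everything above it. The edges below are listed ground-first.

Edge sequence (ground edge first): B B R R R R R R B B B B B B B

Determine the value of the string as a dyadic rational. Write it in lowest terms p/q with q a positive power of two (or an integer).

Recurse on prefixes of the 15-edge string B B R R R R R R B B B B B B B:
1 of 15 · B · max L 0 · min R +∞ → 1
2 of 15 · BB · max L 1 · min R +∞ → 2
3 of 15 · BBR · max L 1 · min R 2 → 3/2
4 of 15 · BBRR · max L 1 · min R 3/2 → 5/4
5 of 15 · BBRRR · max L 1 · min R 5/4 → 9/8
6 of 15 · BBRRRR · max L 1 · min R 9/8 → 17/16
7 of 15 · BBRRRRR · max L 1 · min R 17/16 → 33/32
8 of 15 · BBRRRRRR · max L 1 · min R 33/32 → 65/64
9 of 15 · BBRRRRRRB · max L 65/64 · min R 33/32 → 131/128
10 of 15 · BBRRRRRRBB · max L 131/128 · min R 33/32 → 263/256
11 of 15 · BBRRRRRRBBB · max L 263/256 · min R 33/32 → 527/512
12 of 15 · BBRRRRRRBBBB · max L 527/512 · min R 33/32 → 1055/1024
13 of 15 · BBRRRRRRBBBBB · max L 1055/1024 · min R 33/32 → 2111/2048
14 of 15 · BBRRRRRRBBBBBB · max L 2111/2048 · min R 33/32 → 4223/4096
15 of 15 · BBRRRRRRBBBBBBB · max L 4223/4096 · min R 33/32 → 8447/8192

8447/8192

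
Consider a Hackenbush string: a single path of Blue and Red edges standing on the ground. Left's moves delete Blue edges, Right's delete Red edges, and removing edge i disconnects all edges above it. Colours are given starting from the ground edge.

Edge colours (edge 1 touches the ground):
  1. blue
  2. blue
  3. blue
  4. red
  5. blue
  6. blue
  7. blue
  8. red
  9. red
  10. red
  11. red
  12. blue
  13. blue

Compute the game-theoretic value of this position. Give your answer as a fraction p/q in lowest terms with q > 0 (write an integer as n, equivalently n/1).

b: Left { 0 }, Right { none } -> simplest 1
bb: Left { 0,1 }, Right { none } -> simplest 2
bbb: Left { 0,1,2 }, Right { none } -> simplest 3
bbbr: Left { 0,1,2 }, Right { 3 } -> simplest 5/2
bbbrb: Left { 0,1,2,5/2 }, Right { 3 } -> simplest 11/4
bbbrbb: Left { 0,1,2,5/2,11/4 }, Right { 3 } -> simplest 23/8
bbbrbbb: Left { 0,1,2,5/2,11/4,23/8 }, Right { 3 } -> simplest 47/16
bbbrbbbr: Left { 0,1,2,5/2,11/4,23/8 }, Right { 47/16,3 } -> simplest 93/32
bbbrbbbrr: Left { 0,1,2,5/2,11/4,23/8 }, Right { 93/32,47/16,3 } -> simplest 185/64
bbbrbbbrrr: Left { 0,1,2,5/2,11/4,23/8 }, Right { 185/64,93/32,47/16,3 } -> simplest 369/128
bbbrbbbrrrr: Left { 0,1,2,5/2,11/4,23/8 }, Right { 369/128,185/64,93/32,47/16,3 } -> simplest 737/256
bbbrbbbrrrrb: Left { 0,1,2,5/2,11/4,23/8,737/256 }, Right { 369/128,185/64,93/32,47/16,3 } -> simplest 1475/512
bbbrbbbrrrrbb: Left { 0,1,2,5/2,11/4,23/8,737/256,1475/512 }, Right { 369/128,185/64,93/32,47/16,3 } -> simplest 2951/1024

2951/1024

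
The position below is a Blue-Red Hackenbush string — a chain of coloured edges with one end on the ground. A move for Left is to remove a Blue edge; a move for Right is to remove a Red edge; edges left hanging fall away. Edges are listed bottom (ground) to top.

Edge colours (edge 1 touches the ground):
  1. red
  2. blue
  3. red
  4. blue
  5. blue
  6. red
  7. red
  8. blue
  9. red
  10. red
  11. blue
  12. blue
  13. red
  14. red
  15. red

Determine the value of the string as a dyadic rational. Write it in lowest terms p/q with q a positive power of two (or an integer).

-9935/16384

edge 1 of 15 (red): { ∅ | 0 } => -1
edge 2 of 15 (blue): { -1 | 0 } => -1/2
edge 3 of 15 (red): { -1 | -1/2 0 } => -3/4
edge 4 of 15 (blue): { -1 -3/4 | -1/2 0 } => -5/8
edge 5 of 15 (blue): { -1 -3/4 -5/8 | -1/2 0 } => -9/16
edge 6 of 15 (red): { -1 -3/4 -5/8 | -9/16 -1/2 0 } => -19/32
edge 7 of 15 (red): { -1 -3/4 -5/8 | -19/32 -9/16 -1/2 0 } => -39/64
edge 8 of 15 (blue): { -1 -3/4 -5/8 -39/64 | -19/32 -9/16 -1/2 0 } => -77/128
edge 9 of 15 (red): { -1 -3/4 -5/8 -39/64 | -77/128 -19/32 -9/16 -1/2 0 } => -155/256
edge 10 of 15 (red): { -1 -3/4 -5/8 -39/64 | -155/256 -77/128 -19/32 -9/16 -1/2 0 } => -311/512
edge 11 of 15 (blue): { -1 -3/4 -5/8 -39/64 -311/512 | -155/256 -77/128 -19/32 -9/16 -1/2 0 } => -621/1024
edge 12 of 15 (blue): { -1 -3/4 -5/8 -39/64 -311/512 -621/1024 | -155/256 -77/128 -19/32 -9/16 -1/2 0 } => -1241/2048
edge 13 of 15 (red): { -1 -3/4 -5/8 -39/64 -311/512 -621/1024 | -1241/2048 -155/256 -77/128 -19/32 -9/16 -1/2 0 } => -2483/4096
edge 14 of 15 (red): { -1 -3/4 -5/8 -39/64 -311/512 -621/1024 | -2483/4096 -1241/2048 -155/256 -77/128 -19/32 -9/16 -1/2 0 } => -4967/8192
edge 15 of 15 (red): { -1 -3/4 -5/8 -39/64 -311/512 -621/1024 | -4967/8192 -2483/4096 -1241/2048 -155/256 -77/128 -19/32 -9/16 -1/2 0 } => -9935/16384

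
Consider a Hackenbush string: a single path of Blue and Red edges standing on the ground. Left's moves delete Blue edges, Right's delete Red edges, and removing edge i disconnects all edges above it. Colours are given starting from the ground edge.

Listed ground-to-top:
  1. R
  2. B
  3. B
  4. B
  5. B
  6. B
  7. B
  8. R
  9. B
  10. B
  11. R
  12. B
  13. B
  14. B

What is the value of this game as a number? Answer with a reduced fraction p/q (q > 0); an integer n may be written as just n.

Recurse on prefixes of the 14-edge string R B B B B B B R B B R B B B:
edge 1 of 14 (R): { ∅ | 0 } — -1
edge 2 of 14 (B): { -1 | 0 } — -1/2
edge 3 of 14 (B): { -1,-1/2 | 0 } — -1/4
edge 4 of 14 (B): { -1,-1/2,-1/4 | 0 } — -1/8
edge 5 of 14 (B): { -1,-1/2,-1/4,-1/8 | 0 } — -1/16
edge 6 of 14 (B): { -1,-1/2,-1/4,-1/8,-1/16 | 0 } — -1/32
edge 7 of 14 (B): { -1,-1/2,-1/4,-1/8,-1/16,-1/32 | 0 } — -1/64
edge 8 of 14 (R): { -1,-1/2,-1/4,-1/8,-1/16,-1/32 | -1/64,0 } — -3/128
edge 9 of 14 (B): { -1,-1/2,-1/4,-1/8,-1/16,-1/32,-3/128 | -1/64,0 } — -5/256
edge 10 of 14 (B): { -1,-1/2,-1/4,-1/8,-1/16,-1/32,-3/128,-5/256 | -1/64,0 } — -9/512
edge 11 of 14 (R): { -1,-1/2,-1/4,-1/8,-1/16,-1/32,-3/128,-5/256 | -9/512,-1/64,0 } — -19/1024
edge 12 of 14 (B): { -1,-1/2,-1/4,-1/8,-1/16,-1/32,-3/128,-5/256,-19/1024 | -9/512,-1/64,0 } — -37/2048
edge 13 of 14 (B): { -1,-1/2,-1/4,-1/8,-1/16,-1/32,-3/128,-5/256,-19/1024,-37/2048 | -9/512,-1/64,0 } — -73/4096
edge 14 of 14 (B): { -1,-1/2,-1/4,-1/8,-1/16,-1/32,-3/128,-5/256,-19/1024,-37/2048,-73/4096 | -9/512,-1/64,0 } — -145/8192

-145/8192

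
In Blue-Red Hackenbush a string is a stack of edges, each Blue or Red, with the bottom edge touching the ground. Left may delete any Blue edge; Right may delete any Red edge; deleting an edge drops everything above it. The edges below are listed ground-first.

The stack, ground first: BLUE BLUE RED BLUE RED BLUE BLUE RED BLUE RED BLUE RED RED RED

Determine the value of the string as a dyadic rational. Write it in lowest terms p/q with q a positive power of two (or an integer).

Build val(s[:k]) for k = 1..14, string s = BLUE BLUE RED BLUE RED BLUE BLUE RED BLUE RED BLUE RED RED RED.
edge 1 of 14 (BLUE): { 0 |  } → 1
edge 2 of 14 (BLUE): { 0, 1 |  } → 2
edge 3 of 14 (RED): { 0, 1 | 2 } → 3/2
edge 4 of 14 (BLUE): { 0, 1, 3/2 | 2 } → 7/4
edge 5 of 14 (RED): { 0, 1, 3/2 | 7/4, 2 } → 13/8
edge 6 of 14 (BLUE): { 0, 1, 3/2, 13/8 | 7/4, 2 } → 27/16
edge 7 of 14 (BLUE): { 0, 1, 3/2, 13/8, 27/16 | 7/4, 2 } → 55/32
edge 8 of 14 (RED): { 0, 1, 3/2, 13/8, 27/16 | 55/32, 7/4, 2 } → 109/64
edge 9 of 14 (BLUE): { 0, 1, 3/2, 13/8, 27/16, 109/64 | 55/32, 7/4, 2 } → 219/128
edge 10 of 14 (RED): { 0, 1, 3/2, 13/8, 27/16, 109/64 | 219/128, 55/32, 7/4, 2 } → 437/256
edge 11 of 14 (BLUE): { 0, 1, 3/2, 13/8, 27/16, 109/64, 437/256 | 219/128, 55/32, 7/4, 2 } → 875/512
edge 12 of 14 (RED): { 0, 1, 3/2, 13/8, 27/16, 109/64, 437/256 | 875/512, 219/128, 55/32, 7/4, 2 } → 1749/1024
edge 13 of 14 (RED): { 0, 1, 3/2, 13/8, 27/16, 109/64, 437/256 | 1749/1024, 875/512, 219/128, 55/32, 7/4, 2 } → 3497/2048
edge 14 of 14 (RED): { 0, 1, 3/2, 13/8, 27/16, 109/64, 437/256 | 3497/2048, 1749/1024, 875/512, 219/128, 55/32, 7/4, 2 } → 6993/4096

6993/4096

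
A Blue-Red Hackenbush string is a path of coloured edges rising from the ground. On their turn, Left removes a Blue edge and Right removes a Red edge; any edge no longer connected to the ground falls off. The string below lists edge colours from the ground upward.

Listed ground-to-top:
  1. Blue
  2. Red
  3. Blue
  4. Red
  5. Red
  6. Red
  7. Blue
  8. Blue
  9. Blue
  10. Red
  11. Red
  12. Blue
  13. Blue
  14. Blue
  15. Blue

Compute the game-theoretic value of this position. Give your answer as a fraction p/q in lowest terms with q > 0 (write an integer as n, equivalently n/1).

step 1: add Blue to get B; options L={ 0 } R={ none } = 1
step 2: add Red to get BR; options L={ 0 } R={ 1 } = 1/2
step 3: add Blue to get BRB; options L={ 0; 1/2 } R={ 1 } = 3/4
step 4: add Red to get BRBR; options L={ 0; 1/2 } R={ 3/4; 1 } = 5/8
step 5: add Red to get BRBRR; options L={ 0; 1/2 } R={ 5/8; 3/4; 1 } = 9/16
step 6: add Red to get BRBRRR; options L={ 0; 1/2 } R={ 9/16; 5/8; 3/4; 1 } = 17/32
step 7: add Blue to get BRBRRRB; options L={ 0; 1/2; 17/32 } R={ 9/16; 5/8; 3/4; 1 } = 35/64
step 8: add Blue to get BRBRRRBB; options L={ 0; 1/2; 17/32; 35/64 } R={ 9/16; 5/8; 3/4; 1 } = 71/128
step 9: add Blue to get BRBRRRBBB; options L={ 0; 1/2; 17/32; 35/64; 71/128 } R={ 9/16; 5/8; 3/4; 1 } = 143/256
step 10: add Red to get BRBRRRBBBR; options L={ 0; 1/2; 17/32; 35/64; 71/128 } R={ 143/256; 9/16; 5/8; 3/4; 1 } = 285/512
step 11: add Red to get BRBRRRBBBRR; options L={ 0; 1/2; 17/32; 35/64; 71/128 } R={ 285/512; 143/256; 9/16; 5/8; 3/4; 1 } = 569/1024
step 12: add Blue to get BRBRRRBBBRRB; options L={ 0; 1/2; 17/32; 35/64; 71/128; 569/1024 } R={ 285/512; 143/256; 9/16; 5/8; 3/4; 1 } = 1139/2048
step 13: add Blue to get BRBRRRBBBRRBB; options L={ 0; 1/2; 17/32; 35/64; 71/128; 569/1024; 1139/2048 } R={ 285/512; 143/256; 9/16; 5/8; 3/4; 1 } = 2279/4096
step 14: add Blue to get BRBRRRBBBRRBBB; options L={ 0; 1/2; 17/32; 35/64; 71/128; 569/1024; 1139/2048; 2279/4096 } R={ 285/512; 143/256; 9/16; 5/8; 3/4; 1 } = 4559/8192
step 15: add Blue to get BRBRRRBBBRRBBBB; options L={ 0; 1/2; 17/32; 35/64; 71/128; 569/1024; 1139/2048; 2279/4096; 4559/8192 } R={ 285/512; 143/256; 9/16; 5/8; 3/4; 1 } = 9119/16384

9119/16384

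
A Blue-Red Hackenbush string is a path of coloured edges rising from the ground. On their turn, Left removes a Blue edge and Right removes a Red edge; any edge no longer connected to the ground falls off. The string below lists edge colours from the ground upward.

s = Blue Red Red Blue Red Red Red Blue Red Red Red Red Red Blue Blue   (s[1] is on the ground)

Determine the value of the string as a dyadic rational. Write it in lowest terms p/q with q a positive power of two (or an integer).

4359/16384

1 of 15 · B · max L 0 · min R +∞ — 1
2 of 15 · BR · max L 0 · min R 1 — 1/2
3 of 15 · BRR · max L 0 · min R 1/2 — 1/4
4 of 15 · BRRB · max L 1/4 · min R 1/2 — 3/8
5 of 15 · BRRBR · max L 1/4 · min R 3/8 — 5/16
6 of 15 · BRRBRR · max L 1/4 · min R 5/16 — 9/32
7 of 15 · BRRBRRR · max L 1/4 · min R 9/32 — 17/64
8 of 15 · BRRBRRRB · max L 17/64 · min R 9/32 — 35/128
9 of 15 · BRRBRRRBR · max L 17/64 · min R 35/128 — 69/256
10 of 15 · BRRBRRRBRR · max L 17/64 · min R 69/256 — 137/512
11 of 15 · BRRBRRRBRRR · max L 17/64 · min R 137/512 — 273/1024
12 of 15 · BRRBRRRBRRRR · max L 17/64 · min R 273/1024 — 545/2048
13 of 15 · BRRBRRRBRRRRR · max L 17/64 · min R 545/2048 — 1089/4096
14 of 15 · BRRBRRRBRRRRRB · max L 1089/4096 · min R 545/2048 — 2179/8192
15 of 15 · BRRBRRRBRRRRRBB · max L 2179/8192 · min R 545/2048 — 4359/16384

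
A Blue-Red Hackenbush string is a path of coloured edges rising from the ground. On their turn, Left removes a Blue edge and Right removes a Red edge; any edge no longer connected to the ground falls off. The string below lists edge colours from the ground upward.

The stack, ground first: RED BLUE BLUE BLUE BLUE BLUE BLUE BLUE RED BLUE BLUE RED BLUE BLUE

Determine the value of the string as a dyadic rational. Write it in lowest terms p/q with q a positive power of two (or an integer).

-73/8192

Build value(s[:k]) for k = 1..14, string s = RED BLUE BLUE BLUE BLUE BLUE BLUE BLUE RED BLUE BLUE RED BLUE BLUE.
value_1 [R]  L=[none]  R=[0]  — -1
value_2 [RB]  L=[-1]  R=[0]  — -1/2
value_3 [RBB]  L=[-1 -1/2]  R=[0]  — -1/4
value_4 [RBBB]  L=[-1 -1/2 -1/4]  R=[0]  — -1/8
value_5 [RBBBB]  L=[-1 -1/2 -1/4 -1/8]  R=[0]  — -1/16
value_6 [RBBBBB]  L=[-1 -1/2 -1/4 -1/8 -1/16]  R=[0]  — -1/32
value_7 [RBBBBBB]  L=[-1 -1/2 -1/4 -1/8 -1/16 -1/32]  R=[0]  — -1/64
value_8 [RBBBBBBB]  L=[-1 -1/2 -1/4 -1/8 -1/16 -1/32 -1/64]  R=[0]  — -1/128
value_9 [RBBBBBBBR]  L=[-1 -1/2 -1/4 -1/8 -1/16 -1/32 -1/64]  R=[-1/128 0]  — -3/256
value_10 [RBBBBBBBRB]  L=[-1 -1/2 -1/4 -1/8 -1/16 -1/32 -1/64 -3/256]  R=[-1/128 0]  — -5/512
value_11 [RBBBBBBBRBB]  L=[-1 -1/2 -1/4 -1/8 -1/16 -1/32 -1/64 -3/256 -5/512]  R=[-1/128 0]  — -9/1024
value_12 [RBBBBBBBRBBR]  L=[-1 -1/2 -1/4 -1/8 -1/16 -1/32 -1/64 -3/256 -5/512]  R=[-9/1024 -1/128 0]  — -19/2048
value_13 [RBBBBBBBRBBRB]  L=[-1 -1/2 -1/4 -1/8 -1/16 -1/32 -1/64 -3/256 -5/512 -19/2048]  R=[-9/1024 -1/128 0]  — -37/4096
value_14 [RBBBBBBBRBBRBB]  L=[-1 -1/2 -1/4 -1/8 -1/16 -1/32 -1/64 -3/256 -5/512 -19/2048 -37/4096]  R=[-9/1024 -1/128 0]  — -73/8192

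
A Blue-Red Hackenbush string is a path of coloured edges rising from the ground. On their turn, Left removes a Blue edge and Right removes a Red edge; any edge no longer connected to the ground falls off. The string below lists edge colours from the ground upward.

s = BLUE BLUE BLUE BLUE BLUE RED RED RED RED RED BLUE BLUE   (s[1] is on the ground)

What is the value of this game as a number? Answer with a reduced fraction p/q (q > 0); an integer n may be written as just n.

519/128

val_1 [B]  L=[0]  R=[]  — 1
val_2 [BB]  L=[0,1]  R=[]  — 2
val_3 [BBB]  L=[0,1,2]  R=[]  — 3
val_4 [BBBB]  L=[0,1,2,3]  R=[]  — 4
val_5 [BBBBB]  L=[0,1,2,3,4]  R=[]  — 5
val_6 [BBBBBR]  L=[0,1,2,3,4]  R=[5]  — 9/2
val_7 [BBBBBRR]  L=[0,1,2,3,4]  R=[9/2,5]  — 17/4
val_8 [BBBBBRRR]  L=[0,1,2,3,4]  R=[17/4,9/2,5]  — 33/8
val_9 [BBBBBRRRR]  L=[0,1,2,3,4]  R=[33/8,17/4,9/2,5]  — 65/16
val_10 [BBBBBRRRRR]  L=[0,1,2,3,4]  R=[65/16,33/8,17/4,9/2,5]  — 129/32
val_11 [BBBBBRRRRRB]  L=[0,1,2,3,4,129/32]  R=[65/16,33/8,17/4,9/2,5]  — 259/64
val_12 [BBBBBRRRRRBB]  L=[0,1,2,3,4,129/32,259/64]  R=[65/16,33/8,17/4,9/2,5]  — 519/128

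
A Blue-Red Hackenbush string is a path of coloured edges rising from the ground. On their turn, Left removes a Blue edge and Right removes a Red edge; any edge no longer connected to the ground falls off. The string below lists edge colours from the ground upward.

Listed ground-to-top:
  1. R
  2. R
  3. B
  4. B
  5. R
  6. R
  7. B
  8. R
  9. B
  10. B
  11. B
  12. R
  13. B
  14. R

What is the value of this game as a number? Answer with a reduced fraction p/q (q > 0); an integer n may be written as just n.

val_1 [R]  L=[∅]  R=[0]  → -1
val_2 [RR]  L=[∅]  R=[-1 0]  → -2
val_3 [RRB]  L=[-2]  R=[-1 0]  → -3/2
val_4 [RRBB]  L=[-2 -3/2]  R=[-1 0]  → -5/4
val_5 [RRBBR]  L=[-2 -3/2]  R=[-5/4 -1 0]  → -11/8
val_6 [RRBBRR]  L=[-2 -3/2]  R=[-11/8 -5/4 -1 0]  → -23/16
val_7 [RRBBRRB]  L=[-2 -3/2 -23/16]  R=[-11/8 -5/4 -1 0]  → -45/32
val_8 [RRBBRRBR]  L=[-2 -3/2 -23/16]  R=[-45/32 -11/8 -5/4 -1 0]  → -91/64
val_9 [RRBBRRBRB]  L=[-2 -3/2 -23/16 -91/64]  R=[-45/32 -11/8 -5/4 -1 0]  → -181/128
val_10 [RRBBRRBRBB]  L=[-2 -3/2 -23/16 -91/64 -181/128]  R=[-45/32 -11/8 -5/4 -1 0]  → -361/256
val_11 [RRBBRRBRBBB]  L=[-2 -3/2 -23/16 -91/64 -181/128 -361/256]  R=[-45/32 -11/8 -5/4 -1 0]  → -721/512
val_12 [RRBBRRBRBBBR]  L=[-2 -3/2 -23/16 -91/64 -181/128 -361/256]  R=[-721/512 -45/32 -11/8 -5/4 -1 0]  → -1443/1024
val_13 [RRBBRRBRBBBRB]  L=[-2 -3/2 -23/16 -91/64 -181/128 -361/256 -1443/1024]  R=[-721/512 -45/32 -11/8 -5/4 -1 0]  → -2885/2048
val_14 [RRBBRRBRBBBRBR]  L=[-2 -3/2 -23/16 -91/64 -181/128 -361/256 -1443/1024]  R=[-2885/2048 -721/512 -45/32 -11/8 -5/4 -1 0]  → -5771/4096

-5771/4096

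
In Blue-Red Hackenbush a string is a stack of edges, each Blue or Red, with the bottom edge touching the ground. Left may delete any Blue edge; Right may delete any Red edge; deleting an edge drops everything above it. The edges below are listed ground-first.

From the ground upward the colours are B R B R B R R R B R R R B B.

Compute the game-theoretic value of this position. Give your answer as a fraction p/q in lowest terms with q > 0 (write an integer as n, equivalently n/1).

Recurse on prefixes of the 14-edge string B R B R B R R R B R R R B B:
val(B) = { 0 | — } → 1
val(BR) = { 0 | 1 } → 1/2
val(BRB) = { 0,1/2 | 1 } → 3/4
val(BRBR) = { 0,1/2 | 3/4,1 } → 5/8
val(BRBRB) = { 0,1/2,5/8 | 3/4,1 } → 11/16
val(BRBRBR) = { 0,1/2,5/8 | 11/16,3/4,1 } → 21/32
val(BRBRBRR) = { 0,1/2,5/8 | 21/32,11/16,3/4,1 } → 41/64
val(BRBRBRRR) = { 0,1/2,5/8 | 41/64,21/32,11/16,3/4,1 } → 81/128
val(BRBRBRRRB) = { 0,1/2,5/8,81/128 | 41/64,21/32,11/16,3/4,1 } → 163/256
val(BRBRBRRRBR) = { 0,1/2,5/8,81/128 | 163/256,41/64,21/32,11/16,3/4,1 } → 325/512
val(BRBRBRRRBRR) = { 0,1/2,5/8,81/128 | 325/512,163/256,41/64,21/32,11/16,3/4,1 } → 649/1024
val(BRBRBRRRBRRR) = { 0,1/2,5/8,81/128 | 649/1024,325/512,163/256,41/64,21/32,11/16,3/4,1 } → 1297/2048
val(BRBRBRRRBRRRB) = { 0,1/2,5/8,81/128,1297/2048 | 649/1024,325/512,163/256,41/64,21/32,11/16,3/4,1 } → 2595/4096
val(BRBRBRRRBRRRBB) = { 0,1/2,5/8,81/128,1297/2048,2595/4096 | 649/1024,325/512,163/256,41/64,21/32,11/16,3/4,1 } → 5191/8192

5191/8192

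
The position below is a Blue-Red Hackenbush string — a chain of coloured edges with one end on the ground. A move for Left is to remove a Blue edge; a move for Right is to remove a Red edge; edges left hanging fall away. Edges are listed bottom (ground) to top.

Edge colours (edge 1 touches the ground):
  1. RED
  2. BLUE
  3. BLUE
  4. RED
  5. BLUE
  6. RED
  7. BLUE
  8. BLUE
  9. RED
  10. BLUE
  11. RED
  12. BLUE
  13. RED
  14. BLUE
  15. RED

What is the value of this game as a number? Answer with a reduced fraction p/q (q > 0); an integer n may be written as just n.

R: Left { none }, Right { 0 } ⇒ simplest -1
RB: Left { -1 }, Right { 0 } ⇒ simplest -1/2
RBB: Left { -1,-1/2 }, Right { 0 } ⇒ simplest -1/4
RBBR: Left { -1,-1/2 }, Right { -1/4,0 } ⇒ simplest -3/8
RBBRB: Left { -1,-1/2,-3/8 }, Right { -1/4,0 } ⇒ simplest -5/16
RBBRBR: Left { -1,-1/2,-3/8 }, Right { -5/16,-1/4,0 } ⇒ simplest -11/32
RBBRBRB: Left { -1,-1/2,-3/8,-11/32 }, Right { -5/16,-1/4,0 } ⇒ simplest -21/64
RBBRBRBB: Left { -1,-1/2,-3/8,-11/32,-21/64 }, Right { -5/16,-1/4,0 } ⇒ simplest -41/128
RBBRBRBBR: Left { -1,-1/2,-3/8,-11/32,-21/64 }, Right { -41/128,-5/16,-1/4,0 } ⇒ simplest -83/256
RBBRBRBBRB: Left { -1,-1/2,-3/8,-11/32,-21/64,-83/256 }, Right { -41/128,-5/16,-1/4,0 } ⇒ simplest -165/512
RBBRBRBBRBR: Left { -1,-1/2,-3/8,-11/32,-21/64,-83/256 }, Right { -165/512,-41/128,-5/16,-1/4,0 } ⇒ simplest -331/1024
RBBRBRBBRBRB: Left { -1,-1/2,-3/8,-11/32,-21/64,-83/256,-331/1024 }, Right { -165/512,-41/128,-5/16,-1/4,0 } ⇒ simplest -661/2048
RBBRBRBBRBRBR: Left { -1,-1/2,-3/8,-11/32,-21/64,-83/256,-331/1024 }, Right { -661/2048,-165/512,-41/128,-5/16,-1/4,0 } ⇒ simplest -1323/4096
RBBRBRBBRBRBRB: Left { -1,-1/2,-3/8,-11/32,-21/64,-83/256,-331/1024,-1323/4096 }, Right { -661/2048,-165/512,-41/128,-5/16,-1/4,0 } ⇒ simplest -2645/8192
RBBRBRBBRBRBRBR: Left { -1,-1/2,-3/8,-11/32,-21/64,-83/256,-331/1024,-1323/4096 }, Right { -2645/8192,-661/2048,-165/512,-41/128,-5/16,-1/4,0 } ⇒ simplest -5291/16384

-5291/16384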